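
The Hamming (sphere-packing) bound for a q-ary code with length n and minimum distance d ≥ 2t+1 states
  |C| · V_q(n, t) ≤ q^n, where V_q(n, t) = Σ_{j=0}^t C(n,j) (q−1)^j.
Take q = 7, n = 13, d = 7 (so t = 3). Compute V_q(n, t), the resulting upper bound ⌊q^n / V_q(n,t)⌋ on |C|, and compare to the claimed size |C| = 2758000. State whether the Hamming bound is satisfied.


V_q(n, t) = 64663, q^n = 96889010407, Hamming bound = 1498368, |C| = 2758000 > bound (violated).

Step 1: Compute V_q(n, t) = Σ_{j=0}^3 C(n, j) (q−1)^j.
  j = 0: C(13,0)·(6)^0 = 1·1 = 1.
  j = 1: C(13,1)·(6)^1 = 13·6 = 78.
  j = 2: C(13,2)·(6)^2 = 78·36 = 2808.
  j = 3: C(13,3)·(6)^3 = 286·216 = 61776.
  V_q(n, t) = 1 + 78 + 2808 + 61776 = 64663.
Step 2: q^n = 7^13 = 96889010407.
Step 3: Hamming bound ⌊q^n / V_q(n,t)⌋ = ⌊96889010407/64663⌋ = 1498368.
Step 4: Compare |C| = 2758000 to 1498368: violated.
The claimed |C| lies above the Hamming bound, so no 7-ary code of length 13 with d ≥ 7 can have 2758000 codewords.


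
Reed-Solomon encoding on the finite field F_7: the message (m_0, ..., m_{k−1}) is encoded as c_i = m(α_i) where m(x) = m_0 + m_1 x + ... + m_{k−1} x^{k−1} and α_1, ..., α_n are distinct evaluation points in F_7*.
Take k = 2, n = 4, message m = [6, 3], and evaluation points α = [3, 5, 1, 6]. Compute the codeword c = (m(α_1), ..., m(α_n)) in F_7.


c = [1, 0, 2, 3]

Message polynomial: m(x) = 6 + 3·x (mod 7).
For each evaluation point α_i, compute m(α_i) mod 7:
  α_1 = 3: Horner steps 3 → 1, so m(3) = 1.
  α_2 = 5: Horner steps 3 → 0, so m(5) = 0.
  α_3 = 1: Horner steps 3 → 2, so m(1) = 2.
  α_4 = 6: Horner steps 3 → 3, so m(6) = 3.
Codeword c = [1, 0, 2, 3] ∈ F_7^4.


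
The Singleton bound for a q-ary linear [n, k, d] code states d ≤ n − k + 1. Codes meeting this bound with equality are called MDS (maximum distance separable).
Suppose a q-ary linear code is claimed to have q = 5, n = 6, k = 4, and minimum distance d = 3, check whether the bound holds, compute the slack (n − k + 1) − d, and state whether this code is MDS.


Singleton RHS = n − k + 1 = 3, slack = 0, bound satisfied, MDS.

Singleton bound: d ≤ n − k + 1.
Here n = 6, k = 4, so n − k + 1 = 3.
Given d = 3, check d ≤ 3: YES.
Slack = (n − k + 1) − d = 0.
The code is MDS (slack = 0).
Description: the claimed parameters are [6, 4, 3]_5; such a code would be MDS (meets Singleton bound).


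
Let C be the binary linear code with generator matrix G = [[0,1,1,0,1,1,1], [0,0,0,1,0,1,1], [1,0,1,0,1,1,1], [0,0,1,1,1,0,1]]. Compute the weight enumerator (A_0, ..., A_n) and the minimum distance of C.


Weight distribution: A_0 = 1, A_2 = 3, A_3 = 4, A_4 = 3, A_5 = 4, A_6 = 1. Minimum distance d = 2.

Enumerate all 2^4 = 16 messages m ∈ F_2^4.
For each, compute codeword c = mG in F_2^7, then tally its weight.
  m = 0000 → c = 0000000, weight = 0.
  m = 1000 → c = 0110111, weight = 5.
  m = 0100 → c = 0001011, weight = 3.
  m = 1100 → c = 0111100, weight = 4.
  m = 0010 → c = 1010111, weight = 5.
  m = 1010 → c = 1100000, weight = 2.
  m = 0110 → c = 1011100, weight = 4.
  m = 1110 → c = 1101011, weight = 5.
  m = 0001 → c = 0011101, weight = 4.
  m = 1001 → c = 0101010, weight = 3.
  m = 0101 → c = 0010110, weight = 3.
  m = 1101 → c = 0100001, weight = 2.
  m = 0011 → c = 1001010, weight = 3.
  m = 1011 → c = 1111101, weight = 6.
  m = 0111 → c = 1000001, weight = 2.
  m = 1111 → c = 1110110, weight = 5.
Tally weights:
  weight 0: 1 codewords.
  weight 2: 3 codewords.
  weight 3: 4 codewords.
  weight 4: 3 codewords.
  weight 5: 4 codewords.
  weight 6: 1 codewords.
Minimum distance d = smallest w > 0 with A_w > 0 = 2.
Sanity: Σ A_w = 16 = 2^4 = 16 ✓.


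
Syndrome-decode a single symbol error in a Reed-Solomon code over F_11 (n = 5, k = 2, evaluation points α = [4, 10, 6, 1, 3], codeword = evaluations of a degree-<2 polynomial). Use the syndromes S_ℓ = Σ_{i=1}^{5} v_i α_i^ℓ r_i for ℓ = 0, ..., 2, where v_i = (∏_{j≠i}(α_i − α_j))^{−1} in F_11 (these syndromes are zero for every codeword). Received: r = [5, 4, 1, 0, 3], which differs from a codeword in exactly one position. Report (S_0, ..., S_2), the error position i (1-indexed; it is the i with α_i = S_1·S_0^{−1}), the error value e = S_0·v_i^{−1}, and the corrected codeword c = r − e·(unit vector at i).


S = (9, 5, 4), error at position 5, error magnitude e = 7, c = [5, 4, 1, 0, 7].

Step 1: column multipliers v_i = (∏_{j≠i}(α_i − α_j))^{−1} mod 11.
  i = 1 (α = 4): (4−10)(4−6)(4−1)(4−3) = (−6)·(−2)·3·1 = 36 ≡ 3, so v_1 = 3^{−1} = 4 (mod 11).
  i = 2 (α = 10): (10−4)(10−6)(10−1)(10−3) = 6·4·9·7 = 1512 ≡ 5, so v_2 = 5^{−1} = 9 (mod 11).
  i = 3 (α = 6): (6−4)(6−10)(6−1)(6−3) = 2·(−4)·5·3 = −120 ≡ 1, so v_3 = 1^{−1} = 1 (mod 11).
  i = 4 (α = 1): (1−4)(1−10)(1−6)(1−3) = (−3)·(−9)·(−5)·(−2) = 270 ≡ 6, so v_4 = 6^{−1} = 2 (mod 11).
  i = 5 (α = 3): (3−4)(3−10)(3−6)(3−1) = (−1)·(−7)·(−3)·2 = −42 ≡ 2, so v_5 = 2^{−1} = 6 (mod 11).
  v = [4, 9, 1, 2, 6].
Step 2: syndromes of r = [5, 4, 1, 0, 3] (all sums mod 11).
  S_0 = Σ v_i r_i = 4·5 + 9·4 + 1·1 + 2·0 + 6·3 = 75 ≡ 9.
  S_1 = Σ v_i α_i r_i = 4·4·5 + 9·10·4 + 1·6·1 + 2·1·0 + 6·3·3 = 500 ≡ 5.
  α_i^2 mod 11 = [5, 1, 3, 1, 9].
  S_2 = Σ v_i α_i^2 r_i = 4·5·5 + 9·1·4 + 1·3·1 + 2·1·0 + 6·9·3 = 301 ≡ 4.
  S = (9, 5, 4) ≠ 0, so r is not a codeword (an error is present).
Step 3: locate the error. For a single error e at position i, S_ℓ = v_i·e·α_i^ℓ, so α_err = S_1/S_0.
  S_0^{−1} = 9^{−1} = 5 (mod 11), so α_err = 5·5 = 25 ≡ 3 = α_5. Error position i = 5.
  Consistency check: S_2/S_1 = 4·9 = 36 ≡ 3 = α_err ✓ (single-error assumption holds).
Step 4: error magnitude e = S_0/v_5 = S_0·∏_{j≠5}(α_5 − α_j) = 9·2 = 18 ≡ 7 (mod 11).
Step 5: correct position 5: c_5 = r_5 − e = 3 − 7 ≡ 7 (mod 11). Hence c = [5, 4, 1, 0, 7].
  Check: interpolating c through the α_i gives m(x) = 2 + 9·x (degree < 2) with m(α_i) = c_i for every i, so c is indeed a codeword.


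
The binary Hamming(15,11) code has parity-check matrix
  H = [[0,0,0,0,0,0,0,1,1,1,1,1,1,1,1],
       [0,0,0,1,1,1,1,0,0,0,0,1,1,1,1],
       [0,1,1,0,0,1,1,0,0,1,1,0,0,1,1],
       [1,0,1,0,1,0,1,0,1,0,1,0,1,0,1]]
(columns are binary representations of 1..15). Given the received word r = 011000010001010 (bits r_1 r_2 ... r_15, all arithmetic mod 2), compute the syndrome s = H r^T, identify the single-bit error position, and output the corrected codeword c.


s = (1, 0, 1, 1)^T, error position = 11, corrected codeword c = 011000010011010

Compute s = H r^T mod 2 one row at a time:
  s_1 = 1 + 0 + 0 + 0 + 1 + 0 + 1 + 0 = 3 ≡ 1 (mod 2).
  s_2 = 0 + 0 + 0 + 0 + 1 + 0 + 1 + 0 = 2 ≡ 0 (mod 2).
  s_3 = 1 + 1 + 0 + 0 + 0 + 0 + 1 + 0 = 3 ≡ 1 (mod 2).
  s_4 = 0 + 1 + 0 + 0 + 0 + 0 + 0 + 0 = 1 ≡ 1 (mod 2).
s = (1, 0, 1, 1)^T — this equals column 11 of H (binary 1011), so error is at position 11.
Correct: flip bit 11 of r = 011000010001010 to get c = 011000010011010.


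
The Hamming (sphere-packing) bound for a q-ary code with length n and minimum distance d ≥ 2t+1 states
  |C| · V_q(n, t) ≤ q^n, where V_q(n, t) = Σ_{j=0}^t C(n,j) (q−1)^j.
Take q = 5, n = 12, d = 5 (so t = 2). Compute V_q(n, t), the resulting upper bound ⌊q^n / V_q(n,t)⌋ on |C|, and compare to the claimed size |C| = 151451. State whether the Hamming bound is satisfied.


V_q(n, t) = 1105, q^n = 244140625, Hamming bound = 220941, |C| = 151451 ≤ bound (satisfied).

Step 1: Compute V_q(n, t) = Σ_{j=0}^2 C(n, j) (q−1)^j.
  j = 0: C(12,0)·(4)^0 = 1·1 = 1.
  j = 1: C(12,1)·(4)^1 = 12·4 = 48.
  j = 2: C(12,2)·(4)^2 = 66·16 = 1056.
  V_q(n, t) = 1 + 48 + 1056 = 1105.
Step 2: q^n = 5^12 = 244140625.
Step 3: Hamming bound ⌊q^n / V_q(n,t)⌋ = ⌊244140625/1105⌋ = 220941.
Step 4: Compare |C| = 151451 to 220941: satisfied.
The claimed |C| lies below the Hamming bound.


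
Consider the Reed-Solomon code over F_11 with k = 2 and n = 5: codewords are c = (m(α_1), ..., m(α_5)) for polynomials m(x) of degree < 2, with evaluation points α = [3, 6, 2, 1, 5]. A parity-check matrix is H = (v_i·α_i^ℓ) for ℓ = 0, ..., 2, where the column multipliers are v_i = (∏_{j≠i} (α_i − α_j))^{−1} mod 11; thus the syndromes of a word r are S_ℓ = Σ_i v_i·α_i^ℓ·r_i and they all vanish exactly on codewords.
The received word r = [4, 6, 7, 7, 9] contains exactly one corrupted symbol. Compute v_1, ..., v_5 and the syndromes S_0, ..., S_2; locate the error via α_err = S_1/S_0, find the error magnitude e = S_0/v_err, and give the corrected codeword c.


S = (9, 9, 9), error at position 4, error magnitude e = 8, c = [4, 6, 7, 10, 9].

Step 1: column multipliers v_i = (∏_{j≠i}(α_i − α_j))^{−1} mod 11.
  i = 1 (α = 3): (3−6)(3−2)(3−1)(3−5) = (−3)·1·2·(−2) = 12 ≡ 1, so v_1 = 1^{−1} = 1 (mod 11).
  i = 2 (α = 6): (6−3)(6−2)(6−1)(6−5) = 3·4·5·1 = 60 ≡ 5, so v_2 = 5^{−1} = 9 (mod 11).
  i = 3 (α = 2): (2−3)(2−6)(2−1)(2−5) = (−1)·(−4)·1·(−3) = −12 ≡ 10, so v_3 = 10^{−1} = 10 (mod 11).
  i = 4 (α = 1): (1−3)(1−6)(1−2)(1−5) = (−2)·(−5)·(−1)·(−4) = 40 ≡ 7, so v_4 = 7^{−1} = 8 (mod 11).
  i = 5 (α = 5): (5−3)(5−6)(5−2)(5−1) = 2·(−1)·3·4 = −24 ≡ 9, so v_5 = 9^{−1} = 5 (mod 11).
  v = [1, 9, 10, 8, 5].
Step 2: syndromes of r = [4, 6, 7, 7, 9] (all sums mod 11).
  S_0 = Σ v_i r_i = 1·4 + 9·6 + 10·7 + 8·7 + 5·9 = 229 ≡ 9.
  S_1 = Σ v_i α_i r_i = 1·3·4 + 9·6·6 + 10·2·7 + 8·1·7 + 5·5·9 = 757 ≡ 9.
  α_i^2 mod 11 = [9, 3, 4, 1, 3].
  S_2 = Σ v_i α_i^2 r_i = 1·9·4 + 9·3·6 + 10·4·7 + 8·1·7 + 5·3·9 = 669 ≡ 9.
  S = (9, 9, 9) ≠ 0, so r is not a codeword (an error is present).
Step 3: locate the error. For a single error e at position i, S_ℓ = v_i·e·α_i^ℓ, so α_err = S_1/S_0.
  S_0^{−1} = 9^{−1} = 5 (mod 11), so α_err = 9·5 = 45 ≡ 1 = α_4. Error position i = 4.
  Consistency check: S_2/S_1 = 9·5 = 45 ≡ 1 = α_err ✓ (single-error assumption holds).
Step 4: error magnitude e = S_0/v_4 = S_0·∏_{j≠4}(α_4 − α_j) = 9·7 = 63 ≡ 8 (mod 11).
Step 5: correct position 4: c_4 = r_4 − e = 7 − 8 ≡ 10 (mod 11). Hence c = [4, 6, 7, 10, 9].
  Check: interpolating c through the α_i gives m(x) = 2 + 8·x (degree < 2) with m(α_i) = c_i for every i, so c is indeed a codeword.


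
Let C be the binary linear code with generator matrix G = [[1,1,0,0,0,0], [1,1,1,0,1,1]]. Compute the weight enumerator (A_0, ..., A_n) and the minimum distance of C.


Weight distribution: A_0 = 1, A_2 = 1, A_3 = 1, A_5 = 1. Minimum distance d = 2.

Enumerate all 2^2 = 4 messages m ∈ F_2^2.
For each, compute codeword c = mG in F_2^6, then tally its weight.
  m = 00 → c = 000000, weight = 0.
  m = 10 → c = 110000, weight = 2.
  m = 01 → c = 111011, weight = 5.
  m = 11 → c = 001011, weight = 3.
Tally weights:
  weight 0: 1 codewords.
  weight 2: 1 codewords.
  weight 3: 1 codewords.
  weight 5: 1 codewords.
Minimum distance d = smallest w > 0 with A_w > 0 = 2.
Sanity: Σ A_w = 4 = 2^2 = 4 ✓.


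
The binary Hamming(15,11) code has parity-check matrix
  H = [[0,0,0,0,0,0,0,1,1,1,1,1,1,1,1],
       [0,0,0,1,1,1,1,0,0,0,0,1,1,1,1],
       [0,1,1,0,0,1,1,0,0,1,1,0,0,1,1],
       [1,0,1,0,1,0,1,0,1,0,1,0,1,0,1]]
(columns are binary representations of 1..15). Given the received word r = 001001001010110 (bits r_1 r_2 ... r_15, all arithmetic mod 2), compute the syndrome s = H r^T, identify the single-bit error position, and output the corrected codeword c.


s = (0, 1, 0, 0)^T, error position = 4, corrected codeword c = 001101001010110

Compute s = H r^T mod 2 one row at a time:
  s_1 = 0 + 1 + 0 + 1 + 0 + 1 + 1 + 0 = 4 ≡ 0 (mod 2).
  s_2 = 0 + 0 + 1 + 0 + 0 + 1 + 1 + 0 = 3 ≡ 1 (mod 2).
  s_3 = 0 + 1 + 1 + 0 + 0 + 1 + 1 + 0 = 4 ≡ 0 (mod 2).
  s_4 = 0 + 1 + 0 + 0 + 1 + 1 + 1 + 0 = 4 ≡ 0 (mod 2).
s = (0, 1, 0, 0)^T — this equals column 4 of H (binary 0100), so error is at position 4.
Correct: flip bit 4 of r = 001001001010110 to get c = 001101001010110.


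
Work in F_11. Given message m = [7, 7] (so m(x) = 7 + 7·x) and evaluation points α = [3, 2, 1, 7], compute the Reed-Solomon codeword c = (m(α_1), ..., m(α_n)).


c = [6, 10, 3, 1]

Message polynomial: m(x) = 7 + 7·x (mod 11).
For each evaluation point α_i, compute m(α_i) mod 11:
  α_1 = 3: Horner steps 7 → 6, so m(3) = 6.
  α_2 = 2: Horner steps 7 → 10, so m(2) = 10.
  α_3 = 1: Horner steps 7 → 3, so m(1) = 3.
  α_4 = 7: Horner steps 7 → 1, so m(7) = 1.
Codeword c = [6, 10, 3, 1] ∈ F_11^4.


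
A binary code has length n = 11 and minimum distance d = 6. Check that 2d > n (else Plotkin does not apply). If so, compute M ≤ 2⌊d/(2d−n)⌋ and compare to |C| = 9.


Plotkin bound M ≤ 12; given |C| = 9 ≤ bound (satisfied).

Check applicability: 2d = 12, n = 11.
2d − n = 1 > 0, so Plotkin applies.
Compute d/(2d−n) = 6/1 ≈ 6.0000.
⌊d/(2d−n)⌋ = 6.
Plotkin bound: M ≤ 2·6 = 12.
Given |C| = 9, check: satisfied.
This |C| is below the Plotkin bound.


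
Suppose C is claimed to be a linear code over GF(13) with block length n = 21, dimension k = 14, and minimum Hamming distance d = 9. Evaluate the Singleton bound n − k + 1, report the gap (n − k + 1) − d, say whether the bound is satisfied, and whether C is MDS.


Singleton RHS = n − k + 1 = 8, slack = -1, bound violated (no such code; not MDS).

Singleton bound: d ≤ n − k + 1.
Here n = 21, k = 14, so n − k + 1 = 8.
Given d = 9, check d ≤ 8: NO.
Slack = (n − k + 1) − d = -1.
The slack is negative: d = 9 exceeds n − k + 1 = 8 by 1, so the Singleton bound is violated and no linear [21, 14, 9]_13 code can exist. In particular it is not MDS (MDS requires d = n − k + 1 exactly).
Description: the claimed parameters are [21, 14, 9]_13; such a code would be impossible (violates the Singleton bound).


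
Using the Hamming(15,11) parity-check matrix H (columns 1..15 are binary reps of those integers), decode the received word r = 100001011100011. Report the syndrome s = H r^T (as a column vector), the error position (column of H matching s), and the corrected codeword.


s = (1, 1, 0, 1)^T, error position = 13, corrected codeword c = 100001011100111

Compute s = H r^T mod 2 one row at a time:
  s_1 = 1 + 1 + 1 + 0 + 0 + 0 + 1 + 1 = 5 ≡ 1 (mod 2).
  s_2 = 0 + 0 + 1 + 0 + 0 + 0 + 1 + 1 = 3 ≡ 1 (mod 2).
  s_3 = 0 + 0 + 1 + 0 + 1 + 0 + 1 + 1 = 4 ≡ 0 (mod 2).
  s_4 = 1 + 0 + 0 + 0 + 1 + 0 + 0 + 1 = 3 ≡ 1 (mod 2).
s = (1, 1, 0, 1)^T — this equals column 13 of H (binary 1101), so error is at position 13.
Correct: flip bit 13 of r = 100001011100011 to get c = 100001011100111.


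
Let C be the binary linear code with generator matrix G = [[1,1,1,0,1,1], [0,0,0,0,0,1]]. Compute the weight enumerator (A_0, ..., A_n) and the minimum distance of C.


Weight distribution: A_0 = 1, A_1 = 1, A_4 = 1, A_5 = 1. Minimum distance d = 1.

Enumerate all 2^2 = 4 messages m ∈ F_2^2.
For each, compute codeword c = mG in F_2^6, then tally its weight.
  m = 00 → c = 000000, weight = 0.
  m = 10 → c = 111011, weight = 5.
  m = 01 → c = 000001, weight = 1.
  m = 11 → c = 111010, weight = 4.
Tally weights:
  weight 0: 1 codewords.
  weight 1: 1 codewords.
  weight 4: 1 codewords.
  weight 5: 1 codewords.
Minimum distance d = smallest w > 0 with A_w > 0 = 1.
Sanity: Σ A_w = 4 = 2^2 = 4 ✓.


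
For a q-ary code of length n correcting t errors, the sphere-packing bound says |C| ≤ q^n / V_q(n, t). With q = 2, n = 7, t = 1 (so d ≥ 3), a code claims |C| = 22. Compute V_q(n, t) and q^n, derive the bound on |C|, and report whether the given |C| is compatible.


V_q(n, t) = 8, q^n = 128, Hamming bound = 16, |C| = 22 > bound (violated).

Step 1: Compute V_q(n, t) = Σ_{j=0}^1 C(n, j) (q−1)^j.
  j = 0: C(7,0)·(1)^0 = 1·1 = 1.
  j = 1: C(7,1)·(1)^1 = 7·1 = 7.
  V_q(n, t) = 1 + 7 = 8.
Step 2: q^n = 2^7 = 128.
Step 3: Hamming bound ⌊q^n / V_q(n,t)⌋ = ⌊128/8⌋ = 16.
Step 4: Compare |C| = 22 to 16: violated.
The claimed |C| lies above the Hamming bound, so no 2-ary code of length 7 with d ≥ 3 can have 22 codewords.


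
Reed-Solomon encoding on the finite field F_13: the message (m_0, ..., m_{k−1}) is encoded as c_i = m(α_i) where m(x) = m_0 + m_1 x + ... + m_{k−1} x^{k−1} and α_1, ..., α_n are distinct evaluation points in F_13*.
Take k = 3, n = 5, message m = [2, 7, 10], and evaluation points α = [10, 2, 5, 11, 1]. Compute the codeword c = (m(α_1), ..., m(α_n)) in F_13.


c = [6, 4, 1, 2, 6]

Message polynomial: m(x) = 2 + 7·x + 10·x^2 (mod 13).
For each evaluation point α_i, compute m(α_i) mod 13:
  α_1 = 10: Horner steps 10 → 3 → 6, so m(10) = 6.
  α_2 = 2: Horner steps 10 → 1 → 4, so m(2) = 4.
  α_3 = 5: Horner steps 10 → 5 → 1, so m(5) = 1.
  α_4 = 11: Horner steps 10 → 0 → 2, so m(11) = 2.
  α_5 = 1: Horner steps 10 → 4 → 6, so m(1) = 6.
Codeword c = [6, 4, 1, 2, 6] ∈ F_13^5.


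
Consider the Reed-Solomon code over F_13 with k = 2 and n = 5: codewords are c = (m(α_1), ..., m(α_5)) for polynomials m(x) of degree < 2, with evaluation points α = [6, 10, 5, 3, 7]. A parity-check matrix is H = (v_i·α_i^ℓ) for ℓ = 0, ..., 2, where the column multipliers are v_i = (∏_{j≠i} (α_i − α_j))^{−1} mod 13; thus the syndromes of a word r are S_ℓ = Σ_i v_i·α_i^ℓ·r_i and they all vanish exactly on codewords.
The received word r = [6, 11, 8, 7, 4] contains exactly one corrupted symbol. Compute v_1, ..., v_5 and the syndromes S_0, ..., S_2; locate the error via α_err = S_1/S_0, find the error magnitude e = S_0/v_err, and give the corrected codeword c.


S = (5, 2, 6), error at position 4, error magnitude e = 8, c = [6, 11, 8, 12, 4].

Step 1: column multipliers v_i = (∏_{j≠i}(α_i − α_j))^{−1} mod 13.
  i = 1 (α = 6): (6−10)(6−5)(6−3)(6−7) = (−4)·1·3·(−1) = 12 ≡ 12, so v_1 = 12^{−1} = 12 (mod 13).
  i = 2 (α = 10): (10−6)(10−5)(10−3)(10−7) = 4·5·7·3 = 420 ≡ 4, so v_2 = 4^{−1} = 10 (mod 13).
  i = 3 (α = 5): (5−6)(5−10)(5−3)(5−7) = (−1)·(−5)·2·(−2) = −20 ≡ 6, so v_3 = 6^{−1} = 11 (mod 13).
  i = 4 (α = 3): (3−6)(3−10)(3−5)(3−7) = (−3)·(−7)·(−2)·(−4) = 168 ≡ 12, so v_4 = 12^{−1} = 12 (mod 13).
  i = 5 (α = 7): (7−6)(7−10)(7−5)(7−3) = 1·(−3)·2·4 = −24 ≡ 2, so v_5 = 2^{−1} = 7 (mod 13).
  v = [12, 10, 11, 12, 7].
Step 2: syndromes of r = [6, 11, 8, 7, 4] (all sums mod 13).
  S_0 = Σ v_i r_i = 12·6 + 10·11 + 11·8 + 12·7 + 7·4 = 382 ≡ 5.
  S_1 = Σ v_i α_i r_i = 12·6·6 + 10·10·11 + 11·5·8 + 12·3·7 + 7·7·4 = 2420 ≡ 2.
  α_i^2 mod 13 = [10, 9, 12, 9, 10].
  S_2 = Σ v_i α_i^2 r_i = 12·10·6 + 10·9·11 + 11·12·8 + 12·9·7 + 7·10·4 = 3802 ≡ 6.
  S = (5, 2, 6) ≠ 0, so r is not a codeword (an error is present).
Step 3: locate the error. For a single error e at position i, S_ℓ = v_i·e·α_i^ℓ, so α_err = S_1/S_0.
  S_0^{−1} = 5^{−1} = 8 (mod 13), so α_err = 2·8 = 16 ≡ 3 = α_4. Error position i = 4.
  Consistency check: S_2/S_1 = 6·7 = 42 ≡ 3 = α_err ✓ (single-error assumption holds).
Step 4: error magnitude e = S_0/v_4 = S_0·∏_{j≠4}(α_4 − α_j) = 5·12 = 60 ≡ 8 (mod 13).
Step 5: correct position 4: c_4 = r_4 − e = 7 − 8 ≡ 12 (mod 13). Hence c = [6, 11, 8, 12, 4].
  Check: interpolating c through the α_i gives m(x) = 5 + 11·x (degree < 2) with m(α_i) = c_i for every i, so c is indeed a codeword.


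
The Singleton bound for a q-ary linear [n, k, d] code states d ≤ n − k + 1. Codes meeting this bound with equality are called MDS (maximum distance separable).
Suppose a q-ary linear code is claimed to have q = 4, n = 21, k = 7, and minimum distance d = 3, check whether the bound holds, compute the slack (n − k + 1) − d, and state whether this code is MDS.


Singleton RHS = n − k + 1 = 15, slack = 12, bound satisfied, not MDS.

Singleton bound: d ≤ n − k + 1.
Here n = 21, k = 7, so n − k + 1 = 15.
Given d = 3, check d ≤ 15: YES.
Slack = (n − k + 1) − d = 12.
The code is NOT MDS (slack = 12 > 0).
Description: the claimed parameters are [21, 7, 3]_4; such a code would be non-MDS.


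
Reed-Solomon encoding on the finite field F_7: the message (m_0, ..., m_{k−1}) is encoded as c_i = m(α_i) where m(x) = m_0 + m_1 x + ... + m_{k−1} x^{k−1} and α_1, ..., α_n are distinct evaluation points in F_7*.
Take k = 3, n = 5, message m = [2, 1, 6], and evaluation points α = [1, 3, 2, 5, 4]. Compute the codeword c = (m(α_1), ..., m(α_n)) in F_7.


c = [2, 3, 0, 3, 4]

Message polynomial: m(x) = 2 + 1·x + 6·x^2 (mod 7).
For each evaluation point α_i, compute m(α_i) mod 7:
  α_1 = 1: Horner steps 6 → 0 → 2, so m(1) = 2.
  α_2 = 3: Horner steps 6 → 5 → 3, so m(3) = 3.
  α_3 = 2: Horner steps 6 → 6 → 0, so m(2) = 0.
  α_4 = 5: Horner steps 6 → 3 → 3, so m(5) = 3.
  α_5 = 4: Horner steps 6 → 4 → 4, so m(4) = 4.
Codeword c = [2, 3, 0, 3, 4] ∈ F_7^5.


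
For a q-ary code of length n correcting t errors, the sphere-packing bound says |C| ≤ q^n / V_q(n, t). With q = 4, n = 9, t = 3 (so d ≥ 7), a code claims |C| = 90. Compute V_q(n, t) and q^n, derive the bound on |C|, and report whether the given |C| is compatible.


V_q(n, t) = 2620, q^n = 262144, Hamming bound = 100, |C| = 90 ≤ bound (satisfied).

Step 1: Compute V_q(n, t) = Σ_{j=0}^3 C(n, j) (q−1)^j.
  j = 0: C(9,0)·(3)^0 = 1·1 = 1.
  j = 1: C(9,1)·(3)^1 = 9·3 = 27.
  j = 2: C(9,2)·(3)^2 = 36·9 = 324.
  j = 3: C(9,3)·(3)^3 = 84·27 = 2268.
  V_q(n, t) = 1 + 27 + 324 + 2268 = 2620.
Step 2: q^n = 4^9 = 262144.
Step 3: Hamming bound ⌊q^n / V_q(n,t)⌋ = ⌊262144/2620⌋ = 100.
Step 4: Compare |C| = 90 to 100: satisfied.
The claimed |C| lies below the Hamming bound.


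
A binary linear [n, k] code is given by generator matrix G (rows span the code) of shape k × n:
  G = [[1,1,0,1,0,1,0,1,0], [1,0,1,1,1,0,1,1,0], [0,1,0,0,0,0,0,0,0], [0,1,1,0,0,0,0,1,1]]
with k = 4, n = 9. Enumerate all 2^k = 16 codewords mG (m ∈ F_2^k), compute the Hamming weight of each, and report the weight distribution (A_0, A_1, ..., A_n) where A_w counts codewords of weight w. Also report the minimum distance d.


Weight distribution: A_0 = 1, A_1 = 1, A_3 = 1, A_4 = 3, A_5 = 5, A_6 = 4, A_7 = 1. Minimum distance d = 1.

Enumerate all 2^4 = 16 messages m ∈ F_2^4.
For each, compute codeword c = mG in F_2^9, then tally its weight.
  m = 0000 → c = 000000000, weight = 0.
  m = 1000 → c = 110101010, weight = 5.
  m = 0100 → c = 101110110, weight = 6.
  m = 1100 → c = 011011100, weight = 5.
  m = 0010 → c = 010000000, weight = 1.
  m = 1010 → c = 100101010, weight = 4.
  m = 0110 → c = 111110110, weight = 7.
  m = 1110 → c = 001011100, weight = 4.
  m = 0001 → c = 011000011, weight = 4.
  m = 1001 → c = 101101001, weight = 5.
  m = 0101 → c = 110110101, weight = 6.
  m = 1101 → c = 000011111, weight = 5.
  m = 0011 → c = 001000011, weight = 3.
  m = 1011 → c = 111101001, weight = 6.
  m = 0111 → c = 100110101, weight = 5.
  m = 1111 → c = 010011111, weight = 6.
Tally weights:
  weight 0: 1 codewords.
  weight 1: 1 codewords.
  weight 3: 1 codewords.
  weight 4: 3 codewords.
  weight 5: 5 codewords.
  weight 6: 4 codewords.
  weight 7: 1 codewords.
Minimum distance d = smallest w > 0 with A_w > 0 = 1.
Sanity: Σ A_w = 16 = 2^4 = 16 ✓.


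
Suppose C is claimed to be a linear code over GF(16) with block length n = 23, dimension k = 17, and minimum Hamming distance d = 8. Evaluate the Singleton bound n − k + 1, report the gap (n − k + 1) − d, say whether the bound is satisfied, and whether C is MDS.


Singleton RHS = n − k + 1 = 7, slack = -1, bound violated (no such code; not MDS).

Singleton bound: d ≤ n − k + 1.
Here n = 23, k = 17, so n − k + 1 = 7.
Given d = 8, check d ≤ 7: NO.
Slack = (n − k + 1) − d = -1.
The slack is negative: d = 8 exceeds n − k + 1 = 7 by 1, so the Singleton bound is violated and no linear [23, 17, 8]_16 code can exist. In particular it is not MDS (MDS requires d = n − k + 1 exactly).
Description: the claimed parameters are [23, 17, 8]_16; such a code would be impossible (violates the Singleton bound).


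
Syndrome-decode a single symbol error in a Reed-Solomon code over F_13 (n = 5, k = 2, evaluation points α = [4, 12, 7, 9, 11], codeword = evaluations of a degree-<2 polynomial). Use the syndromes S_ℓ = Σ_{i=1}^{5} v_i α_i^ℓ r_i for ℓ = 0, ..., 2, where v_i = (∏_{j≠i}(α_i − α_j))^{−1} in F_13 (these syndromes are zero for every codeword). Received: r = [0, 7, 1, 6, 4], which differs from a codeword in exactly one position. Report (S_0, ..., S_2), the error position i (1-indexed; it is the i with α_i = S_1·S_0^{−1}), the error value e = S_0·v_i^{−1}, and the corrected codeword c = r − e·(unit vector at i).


S = (5, 3, 7), error at position 5, error magnitude e = 6, c = [0, 7, 1, 6, 11].

Step 1: column multipliers v_i = (∏_{j≠i}(α_i − α_j))^{−1} mod 13.
  i = 1 (α = 4): (4−12)(4−7)(4−9)(4−11) = (−8)·(−3)·(−5)·(−7) = 840 ≡ 8, so v_1 = 8^{−1} = 5 (mod 13).
  i = 2 (α = 12): (12−4)(12−7)(12−9)(12−11) = 8·5·3·1 = 120 ≡ 3, so v_2 = 3^{−1} = 9 (mod 13).
  i = 3 (α = 7): (7−4)(7−12)(7−9)(7−11) = 3·(−5)·(−2)·(−4) = −120 ≡ 10, so v_3 = 10^{−1} = 4 (mod 13).
  i = 4 (α = 9): (9−4)(9−12)(9−7)(9−11) = 5·(−3)·2·(−2) = 60 ≡ 8, so v_4 = 8^{−1} = 5 (mod 13).
  i = 5 (α = 11): (11−4)(11−12)(11−7)(11−9) = 7·(−1)·4·2 = −56 ≡ 9, so v_5 = 9^{−1} = 3 (mod 13).
  v = [5, 9, 4, 5, 3].
Step 2: syndromes of r = [0, 7, 1, 6, 4] (all sums mod 13).
  S_0 = Σ v_i r_i = 5·0 + 9·7 + 4·1 + 5·6 + 3·4 = 109 ≡ 5.
  S_1 = Σ v_i α_i r_i = 5·4·0 + 9·12·7 + 4·7·1 + 5·9·6 + 3·11·4 = 1186 ≡ 3.
  α_i^2 mod 13 = [3, 1, 10, 3, 4].
  S_2 = Σ v_i α_i^2 r_i = 5·3·0 + 9·1·7 + 4·10·1 + 5·3·6 + 3·4·4 = 241 ≡ 7.
  S = (5, 3, 7) ≠ 0, so r is not a codeword (an error is present).
Step 3: locate the error. For a single error e at position i, S_ℓ = v_i·e·α_i^ℓ, so α_err = S_1/S_0.
  S_0^{−1} = 5^{−1} = 8 (mod 13), so α_err = 3·8 = 24 ≡ 11 = α_5. Error position i = 5.
  Consistency check: S_2/S_1 = 7·9 = 63 ≡ 11 = α_err ✓ (single-error assumption holds).
Step 4: error magnitude e = S_0/v_5 = S_0·∏_{j≠5}(α_5 − α_j) = 5·9 = 45 ≡ 6 (mod 13).
Step 5: correct position 5: c_5 = r_5 − e = 4 − 6 ≡ 11 (mod 13). Hence c = [0, 7, 1, 6, 11].
  Check: interpolating c through the α_i gives m(x) = 3 + 9·x (degree < 2) with m(α_i) = c_i for every i, so c is indeed a codeword.


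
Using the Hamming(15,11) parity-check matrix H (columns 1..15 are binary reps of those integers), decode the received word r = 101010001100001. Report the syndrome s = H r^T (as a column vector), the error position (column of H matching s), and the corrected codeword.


s = (1, 0, 1, 1)^T, error position = 11, corrected codeword c = 101010001110001

Compute s = H r^T mod 2 one row at a time:
  s_1 = 0 + 1 + 1 + 0 + 0 + 0 + 0 + 1 = 3 ≡ 1 (mod 2).
  s_2 = 0 + 1 + 0 + 0 + 0 + 0 + 0 + 1 = 2 ≡ 0 (mod 2).
  s_3 = 0 + 1 + 0 + 0 + 1 + 0 + 0 + 1 = 3 ≡ 1 (mod 2).
  s_4 = 1 + 1 + 1 + 0 + 1 + 0 + 0 + 1 = 5 ≡ 1 (mod 2).
s = (1, 0, 1, 1)^T — this equals column 11 of H (binary 1011), so error is at position 11.
Correct: flip bit 11 of r = 101010001100001 to get c = 101010001110001.


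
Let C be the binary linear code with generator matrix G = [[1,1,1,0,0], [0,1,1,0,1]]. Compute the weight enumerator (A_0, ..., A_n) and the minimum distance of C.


Weight distribution: A_0 = 1, A_2 = 1, A_3 = 2. Minimum distance d = 2.

Enumerate all 2^2 = 4 messages m ∈ F_2^2.
For each, compute codeword c = mG in F_2^5, then tally its weight.
  m = 00 → c = 00000, weight = 0.
  m = 10 → c = 11100, weight = 3.
  m = 01 → c = 01101, weight = 3.
  m = 11 → c = 10001, weight = 2.
Tally weights:
  weight 0: 1 codewords.
  weight 2: 1 codewords.
  weight 3: 2 codewords.
Minimum distance d = smallest w > 0 with A_w > 0 = 2.
Sanity: Σ A_w = 4 = 2^2 = 4 ✓.


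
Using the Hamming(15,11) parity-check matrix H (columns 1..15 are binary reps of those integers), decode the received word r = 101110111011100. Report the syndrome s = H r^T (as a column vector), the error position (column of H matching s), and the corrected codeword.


s = (1, 1, 1, 1)^T, error position = 15, corrected codeword c = 101110111011101

Compute s = H r^T mod 2 one row at a time:
  s_1 = 1 + 1 + 0 + 1 + 1 + 1 + 0 + 0 = 5 ≡ 1 (mod 2).
  s_2 = 1 + 1 + 0 + 1 + 1 + 1 + 0 + 0 = 5 ≡ 1 (mod 2).
  s_3 = 0 + 1 + 0 + 1 + 0 + 1 + 0 + 0 = 3 ≡ 1 (mod 2).
  s_4 = 1 + 1 + 1 + 1 + 1 + 1 + 1 + 0 = 7 ≡ 1 (mod 2).
s = (1, 1, 1, 1)^T — this equals column 15 of H (binary 1111), so error is at position 15.
Correct: flip bit 15 of r = 101110111011100 to get c = 101110111011101.


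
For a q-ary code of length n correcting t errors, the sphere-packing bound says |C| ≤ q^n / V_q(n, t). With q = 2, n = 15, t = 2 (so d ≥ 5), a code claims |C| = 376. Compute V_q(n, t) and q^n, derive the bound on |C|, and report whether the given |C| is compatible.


V_q(n, t) = 121, q^n = 32768, Hamming bound = 270, |C| = 376 > bound (violated).

Step 1: Compute V_q(n, t) = Σ_{j=0}^2 C(n, j) (q−1)^j.
  j = 0: C(15,0)·(1)^0 = 1·1 = 1.
  j = 1: C(15,1)·(1)^1 = 15·1 = 15.
  j = 2: C(15,2)·(1)^2 = 105·1 = 105.
  V_q(n, t) = 1 + 15 + 105 = 121.
Step 2: q^n = 2^15 = 32768.
Step 3: Hamming bound ⌊q^n / V_q(n,t)⌋ = ⌊32768/121⌋ = 270.
Step 4: Compare |C| = 376 to 270: violated.
The claimed |C| lies above the Hamming bound, so no 2-ary code of length 15 with d ≥ 5 can have 376 codewords.


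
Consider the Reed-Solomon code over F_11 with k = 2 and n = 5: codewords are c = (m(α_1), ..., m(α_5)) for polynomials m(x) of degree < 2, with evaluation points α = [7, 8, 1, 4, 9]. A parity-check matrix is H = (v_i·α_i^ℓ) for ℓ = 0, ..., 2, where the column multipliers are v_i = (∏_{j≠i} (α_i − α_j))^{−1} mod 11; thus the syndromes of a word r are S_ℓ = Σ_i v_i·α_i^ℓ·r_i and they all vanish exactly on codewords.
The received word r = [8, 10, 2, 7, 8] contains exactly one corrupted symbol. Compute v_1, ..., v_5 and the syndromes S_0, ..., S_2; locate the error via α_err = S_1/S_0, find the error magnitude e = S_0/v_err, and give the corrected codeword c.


S = (6, 9, 8), error at position 1, error magnitude e = 7, c = [1, 10, 2, 7, 8].

Step 1: column multipliers v_i = (∏_{j≠i}(α_i − α_j))^{−1} mod 11.
  i = 1 (α = 7): (7−8)(7−1)(7−4)(7−9) = (−1)·6·3·(−2) = 36 ≡ 3, so v_1 = 3^{−1} = 4 (mod 11).
  i = 2 (α = 8): (8−7)(8−1)(8−4)(8−9) = 1·7·4·(−1) = −28 ≡ 5, so v_2 = 5^{−1} = 9 (mod 11).
  i = 3 (α = 1): (1−7)(1−8)(1−4)(1−9) = (−6)·(−7)·(−3)·(−8) = 1008 ≡ 7, so v_3 = 7^{−1} = 8 (mod 11).
  i = 4 (α = 4): (4−7)(4−8)(4−1)(4−9) = (−3)·(−4)·3·(−5) = −180 ≡ 7, so v_4 = 7^{−1} = 8 (mod 11).
  i = 5 (α = 9): (9−7)(9−8)(9−1)(9−4) = 2·1·8·5 = 80 ≡ 3, so v_5 = 3^{−1} = 4 (mod 11).
  v = [4, 9, 8, 8, 4].
Step 2: syndromes of r = [8, 10, 2, 7, 8] (all sums mod 11).
  S_0 = Σ v_i r_i = 4·8 + 9·10 + 8·2 + 8·7 + 4·8 = 226 ≡ 6.
  S_1 = Σ v_i α_i r_i = 4·7·8 + 9·8·10 + 8·1·2 + 8·4·7 + 4·9·8 = 1472 ≡ 9.
  α_i^2 mod 11 = [5, 9, 1, 5, 4].
  S_2 = Σ v_i α_i^2 r_i = 4·5·8 + 9·9·10 + 8·1·2 + 8·5·7 + 4·4·8 = 1394 ≡ 8.
  S = (6, 9, 8) ≠ 0, so r is not a codeword (an error is present).
Step 3: locate the error. For a single error e at position i, S_ℓ = v_i·e·α_i^ℓ, so α_err = S_1/S_0.
  S_0^{−1} = 6^{−1} = 2 (mod 11), so α_err = 9·2 = 18 ≡ 7 = α_1. Error position i = 1.
  Consistency check: S_2/S_1 = 8·5 = 40 ≡ 7 = α_err ✓ (single-error assumption holds).
Step 4: error magnitude e = S_0/v_1 = S_0·∏_{j≠1}(α_1 − α_j) = 6·3 = 18 ≡ 7 (mod 11).
Step 5: correct position 1: c_1 = r_1 − e = 8 − 7 ≡ 1 (mod 11). Hence c = [1, 10, 2, 7, 8].
  Check: interpolating c through the α_i gives m(x) = 4 + 9·x (degree < 2) with m(α_i) = c_i for every i, so c is indeed a codeword.


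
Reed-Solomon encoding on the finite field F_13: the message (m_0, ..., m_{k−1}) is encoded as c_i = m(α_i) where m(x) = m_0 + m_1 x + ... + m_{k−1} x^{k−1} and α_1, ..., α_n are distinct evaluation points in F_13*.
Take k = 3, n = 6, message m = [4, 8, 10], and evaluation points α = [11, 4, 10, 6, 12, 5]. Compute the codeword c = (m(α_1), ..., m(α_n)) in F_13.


c = [2, 1, 5, 9, 6, 8]

Message polynomial: m(x) = 4 + 8·x + 10·x^2 (mod 13).
For each evaluation point α_i, compute m(α_i) mod 13:
  α_1 = 11: Horner steps 10 → 1 → 2, so m(11) = 2.
  α_2 = 4: Horner steps 10 → 9 → 1, so m(4) = 1.
  α_3 = 10: Horner steps 10 → 4 → 5, so m(10) = 5.
  α_4 = 6: Horner steps 10 → 3 → 9, so m(6) = 9.
  α_5 = 12: Horner steps 10 → 11 → 6, so m(12) = 6.
  α_6 = 5: Horner steps 10 → 6 → 8, so m(5) = 8.
Codeword c = [2, 1, 5, 9, 6, 8] ∈ F_13^6.


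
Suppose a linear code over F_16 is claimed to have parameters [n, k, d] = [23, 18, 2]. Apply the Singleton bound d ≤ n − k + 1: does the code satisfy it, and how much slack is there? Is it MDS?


Singleton RHS = n − k + 1 = 6, slack = 4, bound satisfied, not MDS.

Singleton bound: d ≤ n − k + 1.
Here n = 23, k = 18, so n − k + 1 = 6.
Given d = 2, check d ≤ 6: YES.
Slack = (n − k + 1) − d = 4.
The code is NOT MDS (slack = 4 > 0).
Description: the claimed parameters are [23, 18, 2]_16; such a code would be non-MDS.


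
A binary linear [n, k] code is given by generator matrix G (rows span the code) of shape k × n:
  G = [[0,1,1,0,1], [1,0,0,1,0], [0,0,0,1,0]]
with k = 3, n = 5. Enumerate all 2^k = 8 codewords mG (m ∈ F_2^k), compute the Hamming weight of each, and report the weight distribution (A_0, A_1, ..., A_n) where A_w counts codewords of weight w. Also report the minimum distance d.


Weight distribution: A_0 = 1, A_1 = 2, A_2 = 1, A_3 = 1, A_4 = 2, A_5 = 1. Minimum distance d = 1.

Enumerate all 2^3 = 8 messages m ∈ F_2^3.
For each, compute codeword c = mG in F_2^5, then tally its weight.
  m = 000 → c = 00000, weight = 0.
  m = 100 → c = 01101, weight = 3.
  m = 010 → c = 10010, weight = 2.
  m = 110 → c = 11111, weight = 5.
  m = 001 → c = 00010, weight = 1.
  m = 101 → c = 01111, weight = 4.
  m = 011 → c = 10000, weight = 1.
  m = 111 → c = 11101, weight = 4.
Tally weights:
  weight 0: 1 codewords.
  weight 1: 2 codewords.
  weight 2: 1 codewords.
  weight 3: 1 codewords.
  weight 4: 2 codewords.
  weight 5: 1 codewords.
Minimum distance d = smallest w > 0 with A_w > 0 = 1.
Sanity: Σ A_w = 8 = 2^3 = 8 ✓.


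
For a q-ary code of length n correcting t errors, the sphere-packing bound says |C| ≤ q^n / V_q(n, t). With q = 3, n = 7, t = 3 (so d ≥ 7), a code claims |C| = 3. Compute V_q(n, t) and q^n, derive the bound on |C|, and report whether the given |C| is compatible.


V_q(n, t) = 379, q^n = 2187, Hamming bound = 5, |C| = 3 ≤ bound (satisfied).

Step 1: Compute V_q(n, t) = Σ_{j=0}^3 C(n, j) (q−1)^j.
  j = 0: C(7,0)·(2)^0 = 1·1 = 1.
  j = 1: C(7,1)·(2)^1 = 7·2 = 14.
  j = 2: C(7,2)·(2)^2 = 21·4 = 84.
  j = 3: C(7,3)·(2)^3 = 35·8 = 280.
  V_q(n, t) = 1 + 14 + 84 + 280 = 379.
Step 2: q^n = 3^7 = 2187.
Step 3: Hamming bound ⌊q^n / V_q(n,t)⌋ = ⌊2187/379⌋ = 5.
Step 4: Compare |C| = 3 to 5: satisfied.
The claimed |C| lies below the Hamming bound.


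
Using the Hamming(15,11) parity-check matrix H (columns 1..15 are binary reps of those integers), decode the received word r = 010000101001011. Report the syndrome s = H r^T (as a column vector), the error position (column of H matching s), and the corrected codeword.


s = (0, 0, 0, 1)^T, error position = 1, corrected codeword c = 110000101001011

Compute s = H r^T mod 2 one row at a time:
  s_1 = 0 + 1 + 0 + 0 + 1 + 0 + 1 + 1 = 4 ≡ 0 (mod 2).
  s_2 = 0 + 0 + 0 + 1 + 1 + 0 + 1 + 1 = 4 ≡ 0 (mod 2).
  s_3 = 1 + 0 + 0 + 1 + 0 + 0 + 1 + 1 = 4 ≡ 0 (mod 2).
  s_4 = 0 + 0 + 0 + 1 + 1 + 0 + 0 + 1 = 3 ≡ 1 (mod 2).
s = (0, 0, 0, 1)^T — this equals column 1 of H (binary 0001), so error is at position 1.
Correct: flip bit 1 of r = 010000101001011 to get c = 110000101001011.


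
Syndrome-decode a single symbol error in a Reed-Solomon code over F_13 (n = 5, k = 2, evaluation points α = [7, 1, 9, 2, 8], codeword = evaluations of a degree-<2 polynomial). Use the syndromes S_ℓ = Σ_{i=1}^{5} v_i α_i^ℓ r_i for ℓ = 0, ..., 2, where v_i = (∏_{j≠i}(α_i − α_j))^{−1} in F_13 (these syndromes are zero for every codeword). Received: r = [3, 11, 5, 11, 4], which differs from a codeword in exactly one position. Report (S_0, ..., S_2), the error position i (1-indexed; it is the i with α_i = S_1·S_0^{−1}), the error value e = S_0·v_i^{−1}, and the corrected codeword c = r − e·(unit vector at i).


S = (6, 6, 6), error at position 2, error magnitude e = 1, c = [3, 10, 5, 11, 4].

Step 1: column multipliers v_i = (∏_{j≠i}(α_i − α_j))^{−1} mod 13.
  i = 1 (α = 7): (7−1)(7−9)(7−2)(7−8) = 6·(−2)·5·(−1) = 60 ≡ 8, so v_1 = 8^{−1} = 5 (mod 13).
  i = 2 (α = 1): (1−7)(1−9)(1−2)(1−8) = (−6)·(−8)·(−1)·(−7) = 336 ≡ 11, so v_2 = 11^{−1} = 6 (mod 13).
  i = 3 (α = 9): (9−7)(9−1)(9−2)(9−8) = 2·8·7·1 = 112 ≡ 8, so v_3 = 8^{−1} = 5 (mod 13).
  i = 4 (α = 2): (2−7)(2−1)(2−9)(2−8) = (−5)·1·(−7)·(−6) = −210 ≡ 11, so v_4 = 11^{−1} = 6 (mod 13).
  i = 5 (α = 8): (8−7)(8−1)(8−9)(8−2) = 1·7·(−1)·6 = −42 ≡ 10, so v_5 = 10^{−1} = 4 (mod 13).
  v = [5, 6, 5, 6, 4].
Step 2: syndromes of r = [3, 11, 5, 11, 4] (all sums mod 13).
  S_0 = Σ v_i r_i = 5·3 + 6·11 + 5·5 + 6·11 + 4·4 = 188 ≡ 6.
  S_1 = Σ v_i α_i r_i = 5·7·3 + 6·1·11 + 5·9·5 + 6·2·11 + 4·8·4 = 656 ≡ 6.
  α_i^2 mod 13 = [10, 1, 3, 4, 12].
  S_2 = Σ v_i α_i^2 r_i = 5·10·3 + 6·1·11 + 5·3·5 + 6·4·11 + 4·12·4 = 747 ≡ 6.
  S = (6, 6, 6) ≠ 0, so r is not a codeword (an error is present).
Step 3: locate the error. For a single error e at position i, S_ℓ = v_i·e·α_i^ℓ, so α_err = S_1/S_0.
  S_0^{−1} = 6^{−1} = 11 (mod 13), so α_err = 6·11 = 66 ≡ 1 = α_2. Error position i = 2.
  Consistency check: S_2/S_1 = 6·11 = 66 ≡ 1 = α_err ✓ (single-error assumption holds).
Step 4: error magnitude e = S_0/v_2 = S_0·∏_{j≠2}(α_2 − α_j) = 6·11 = 66 ≡ 1 (mod 13).
Step 5: correct position 2: c_2 = r_2 − e = 11 − 1 ≡ 10 (mod 13). Hence c = [3, 10, 5, 11, 4].
  Check: interpolating c through the α_i gives m(x) = 9 + 1·x (degree < 2) with m(α_i) = c_i for every i, so c is indeed a codeword.


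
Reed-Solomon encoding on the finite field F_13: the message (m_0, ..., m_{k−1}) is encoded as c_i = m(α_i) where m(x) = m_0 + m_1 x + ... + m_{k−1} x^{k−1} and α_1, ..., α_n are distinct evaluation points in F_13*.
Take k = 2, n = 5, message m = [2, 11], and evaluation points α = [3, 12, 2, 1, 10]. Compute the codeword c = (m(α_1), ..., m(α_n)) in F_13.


c = [9, 4, 11, 0, 8]

Message polynomial: m(x) = 2 + 11·x (mod 13).
For each evaluation point α_i, compute m(α_i) mod 13:
  α_1 = 3: Horner steps 11 → 9, so m(3) = 9.
  α_2 = 12: Horner steps 11 → 4, so m(12) = 4.
  α_3 = 2: Horner steps 11 → 11, so m(2) = 11.
  α_4 = 1: Horner steps 11 → 0, so m(1) = 0.
  α_5 = 10: Horner steps 11 → 8, so m(10) = 8.
Codeword c = [9, 4, 11, 0, 8] ∈ F_13^5.


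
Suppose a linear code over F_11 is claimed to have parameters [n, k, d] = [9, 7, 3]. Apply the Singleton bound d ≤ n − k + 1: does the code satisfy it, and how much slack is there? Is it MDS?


Singleton RHS = n − k + 1 = 3, slack = 0, bound satisfied, MDS.

Singleton bound: d ≤ n − k + 1.
Here n = 9, k = 7, so n − k + 1 = 3.
Given d = 3, check d ≤ 3: YES.
Slack = (n − k + 1) − d = 0.
The code is MDS (slack = 0).
Description: the claimed parameters are [9, 7, 3]_11; such a code would be MDS (meets Singleton bound).
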